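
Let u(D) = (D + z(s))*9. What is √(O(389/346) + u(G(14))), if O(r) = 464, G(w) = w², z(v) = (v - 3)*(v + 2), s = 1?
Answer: √2174 ≈ 46.626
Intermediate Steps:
z(v) = (-3 + v)*(2 + v)
u(D) = -54 + 9*D (u(D) = (D + (-6 + 1² - 1*1))*9 = (D + (-6 + 1 - 1))*9 = (D - 6)*9 = (-6 + D)*9 = -54 + 9*D)
√(O(389/346) + u(G(14))) = √(464 + (-54 + 9*14²)) = √(464 + (-54 + 9*196)) = √(464 + (-54 + 1764)) = √(464 + 1710) = √2174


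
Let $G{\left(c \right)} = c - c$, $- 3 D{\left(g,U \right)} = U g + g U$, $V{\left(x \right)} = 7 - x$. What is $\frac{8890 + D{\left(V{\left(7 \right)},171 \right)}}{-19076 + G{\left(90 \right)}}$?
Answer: $- \frac{4445}{9538} \approx -0.46603$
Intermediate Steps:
$D{\left(g,U \right)} = - \frac{2 U g}{3}$ ($D{\left(g,U \right)} = - \frac{U g + g U}{3} = - \frac{U g + U g}{3} = - \frac{2 U g}{3}$)
$G{\left(c \right)} = 0$
$\frac{8890 + D{\left(V{\left(7 \right)},171 \right)}}{-19076 + G{\left(90 \right)}} = \frac{8890 - 114 \left(7 - 7\right)}{-19076 + 0} = \frac{8890 - 114 \left(7 - 7\right)}{-19076} = \left(8890 - 114 \cdot 0\right) \left(- \frac{1}{19076}\right) = \left(8890 + 0\right) \left(- \frac{1}{19076}\right) = 8890 \left(- \frac{1}{19076}\right) = - \frac{4445}{9538}$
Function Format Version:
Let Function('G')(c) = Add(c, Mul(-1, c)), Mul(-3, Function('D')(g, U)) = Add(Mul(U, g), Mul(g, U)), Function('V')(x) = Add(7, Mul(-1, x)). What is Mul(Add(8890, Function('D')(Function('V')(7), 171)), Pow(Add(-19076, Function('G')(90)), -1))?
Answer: Rational(-4445, 9538) ≈ -0.46603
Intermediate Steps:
Function('D')(g, U) = Mul(Rational(-2, 3), U, g) (Function('D')(g, U) = Mul(Rational(-1, 3), Add(Mul(U, g), Mul(g, U))) = Mul(Rational(-1, 3), Add(Mul(U, g), Mul(U, g))) = Mul(Rational(-1, 3), Mul(2, U, g)) = Mul(Rational(-2, 3), U, g))
Function('G')(c) = 0
Mul(Add(8890, Function('D')(Function('V')(7), 171)), Pow(Add(-19076, Function('G')(90)), -1)) = Mul(Add(8890, Mul(Rational(-2, 3), 171, Add(7, Mul(-1, 7)))), Pow(Add(-19076, 0), -1)) = Mul(Add(8890, Mul(Rational(-2, 3), 171, Add(7, -7))), Pow(-19076, -1)) = Mul(Add(8890, Mul(Rational(-2, 3), 171, 0)), Rational(-1, 19076)) = Mul(Add(8890, 0), Rational(-1, 19076)) = Mul(8890, Rational(-1, 19076)) = Rational(-4445, 9538)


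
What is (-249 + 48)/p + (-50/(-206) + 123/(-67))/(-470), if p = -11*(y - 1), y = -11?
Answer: -108414377/71356340 ≈ -1.5193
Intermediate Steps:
p = 132 (p = -11*(-11 - 1) = -11*(-12) = 132)
(-249 + 48)/p + (-50/(-206) + 123/(-67))/(-470) = (-249 + 48)/132 + (-50/(-206) + 123/(-67))/(-470) = -201*1/132 + (-50*(-1/206) + 123*(-1/67))*(-1/470) = -67/44 + (25/103 - 123/67)*(-1/470) = -67/44 - 10994/6901*(-1/470) = -67/44 + 5497/1621735 = -108414377/71356340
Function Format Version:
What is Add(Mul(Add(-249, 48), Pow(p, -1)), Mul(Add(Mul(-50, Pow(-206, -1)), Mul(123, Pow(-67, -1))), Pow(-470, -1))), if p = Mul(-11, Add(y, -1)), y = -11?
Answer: Rational(-108414377, 71356340) ≈ -1.5193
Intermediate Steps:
p = 132 (p = Mul(-11, Add(-11, -1)) = Mul(-11, -12) = 132)
Add(Mul(Add(-249, 48), Pow(p, -1)), Mul(Add(Mul(-50, Pow(-206, -1)), Mul(123, Pow(-67, -1))), Pow(-470, -1))) = Add(Mul(Add(-249, 48), Pow(132, -1)), Mul(Add(Mul(-50, Pow(-206, -1)), Mul(123, Pow(-67, -1))), Pow(-470, -1))) = Add(Mul(-201, Rational(1, 132)), Mul(Add(Mul(-50, Rational(-1, 206)), Mul(123, Rational(-1, 67))), Rational(-1, 470))) = Add(Rational(-67, 44), Mul(Add(Rational(25, 103), Rational(-123, 67)), Rational(-1, 470))) = Add(Rational(-67, 44), Mul(Rational(-10994, 6901), Rational(-1, 470))) = Add(Rational(-67, 44), Rational(5497, 1621735)) = Rational(-108414377, 71356340)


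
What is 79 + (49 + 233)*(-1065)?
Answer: -300251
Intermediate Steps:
79 + (49 + 233)*(-1065) = 79 + 282*(-1065) = 79 - 300330 = -300251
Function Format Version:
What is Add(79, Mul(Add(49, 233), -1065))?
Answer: -300251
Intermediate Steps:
Add(79, Mul(Add(49, 233), -1065)) = Add(79, Mul(282, -1065)) = Add(79, -300330) = -300251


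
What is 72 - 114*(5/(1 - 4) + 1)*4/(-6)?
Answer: 64/3 ≈ 21.333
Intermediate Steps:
72 - 114*(5/(1 - 4) + 1)*4/(-6) = 72 - 114*(5/(-3) + 1)*4*(-1/6) = 72 - 114*(5*(-1/3) + 1)*(-2)/3 = 72 - 114*(-5/3 + 1)*(-2)/3 = 72 - (-76)*(-2)/3 = 72 - 114*4/9 = 72 - 152/3 = 64/3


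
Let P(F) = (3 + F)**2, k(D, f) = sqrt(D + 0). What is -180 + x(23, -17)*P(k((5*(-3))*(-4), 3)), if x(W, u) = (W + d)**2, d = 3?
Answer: 46464 + 8112*sqrt(15) ≈ 77882.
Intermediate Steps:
k(D, f) = sqrt(D)
x(W, u) = (3 + W)**2 (x(W, u) = (W + 3)**2 = (3 + W)**2)
-180 + x(23, -17)*P(k((5*(-3))*(-4), 3)) = -180 + (3 + 23)**2*(3 + sqrt((5*(-3))*(-4)))**2 = -180 + 26**2*(3 + sqrt(-15*(-4)))**2 = -180 + 676*(3 + sqrt(60))**2 = -180 + 676*(3 + 2*sqrt(15))**2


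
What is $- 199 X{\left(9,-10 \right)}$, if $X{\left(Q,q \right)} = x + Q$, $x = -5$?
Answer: $-796$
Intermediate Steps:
$X{\left(Q,q \right)} = -5 + Q$
$- 199 X{\left(9,-10 \right)} = - 199 \left(-5 + 9\right) = \left(-199\right) 4 = -796$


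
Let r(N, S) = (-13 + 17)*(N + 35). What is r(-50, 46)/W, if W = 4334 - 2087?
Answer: -20/749 ≈ -0.026702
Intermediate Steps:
r(N, S) = 140 + 4*N (r(N, S) = 4*(35 + N) = 140 + 4*N)
W = 2247
r(-50, 46)/W = (140 + 4*(-50))/2247 = (140 - 200)*(1/2247) = -60*1/2247 = -20/749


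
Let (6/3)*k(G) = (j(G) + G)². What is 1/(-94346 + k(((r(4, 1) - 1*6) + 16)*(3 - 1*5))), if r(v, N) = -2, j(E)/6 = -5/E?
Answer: -128/12063519 ≈ -1.0610e-5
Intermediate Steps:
j(E) = -30/E (j(E) = 6*(-5/E) = -30/E)
k(G) = (G - 30/G)²/2 (k(G) = (-30/G + G)²/2 = (G - 30/G)²/2)
1/(-94346 + k(((r(4, 1) - 1*6) + 16)*(3 - 1*5))) = 1/(-94346 + (-30 + (((-2 - 1*6) + 16)*(3 - 1*5))²)²/(2*(((-2 - 1*6) + 16)*(3 - 1*5))²)) = 1/(-94346 + (-30 + (((-2 - 6) + 16)*(3 - 5))²)²/(2*(((-2 - 6) + 16)*(3 - 5))²)) = 1/(-94346 + (-30 + ((-8 + 16)*(-2))²)²/(2*((-8 + 16)*(-2))²)) = 1/(-94346 + (-30 + (8*(-2))²)²/(2*(8*(-2))²)) = 1/(-94346 + (½)*(-30 + (-16)²)²/(-16)²) = 1/(-94346 + (½)*(1/256)*(-30 + 256)²) = 1/(-94346 + (½)*(1/256)*226²) = 1/(-94346 + (½)*(1/256)*51076) = 1/(-94346 + 12769/128) = 1/(-12063519/128) = -128/12063519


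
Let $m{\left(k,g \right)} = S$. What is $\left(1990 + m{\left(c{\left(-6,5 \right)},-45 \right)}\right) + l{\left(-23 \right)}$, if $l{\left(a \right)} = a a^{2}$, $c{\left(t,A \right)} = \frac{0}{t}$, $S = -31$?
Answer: $-10208$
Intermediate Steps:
$c{\left(t,A \right)} = 0$
$m{\left(k,g \right)} = -31$
$l{\left(a \right)} = a^{3}$
$\left(1990 + m{\left(c{\left(-6,5 \right)},-45 \right)}\right) + l{\left(-23 \right)} = \left(1990 - 31\right) + \left(-23\right)^{3} = 1959 - 12167 = -10208$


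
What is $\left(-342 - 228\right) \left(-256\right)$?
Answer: $145920$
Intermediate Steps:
$\left(-342 - 228\right) \left(-256\right) = \left(-570\right) \left(-256\right) = 145920$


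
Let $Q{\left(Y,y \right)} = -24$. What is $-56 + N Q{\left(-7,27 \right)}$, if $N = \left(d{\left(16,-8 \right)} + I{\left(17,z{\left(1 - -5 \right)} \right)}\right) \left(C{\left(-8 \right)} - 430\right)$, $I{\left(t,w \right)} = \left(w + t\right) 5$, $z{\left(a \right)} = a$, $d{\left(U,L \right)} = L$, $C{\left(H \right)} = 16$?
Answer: $1063096$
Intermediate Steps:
$I{\left(t,w \right)} = 5 t + 5 w$ ($I{\left(t,w \right)} = \left(t + w\right) 5 = 5 t + 5 w$)
$N = -44298$ ($N = \left(-8 + \left(5 \cdot 17 + 5 \left(1 - -5\right)\right)\right) \left(16 - 430\right) = \left(-8 + \left(85 + 5 \left(1 + 5\right)\right)\right) \left(-414\right) = \left(-8 + \left(85 + 5 \cdot 6\right)\right) \left(-414\right) = \left(-8 + \left(85 + 30\right)\right) \left(-414\right) = \left(-8 + 115\right) \left(-414\right) = 107 \left(-414\right) = -44298$)
$-56 + N Q{\left(-7,27 \right)} = -56 - -1063152 = -56 + 1063152 = 1063096$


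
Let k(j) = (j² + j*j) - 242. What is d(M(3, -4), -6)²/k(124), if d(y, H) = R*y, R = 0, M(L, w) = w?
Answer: 0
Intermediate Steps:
k(j) = -242 + 2*j² (k(j) = (j² + j²) - 242 = 2*j² - 242 = -242 + 2*j²)
d(y, H) = 0 (d(y, H) = 0*y = 0)
d(M(3, -4), -6)²/k(124) = 0²/(-242 + 2*124²) = 0/(-242 + 2*15376) = 0/(-242 + 30752) = 0/30510 = 0*(1/30510) = 0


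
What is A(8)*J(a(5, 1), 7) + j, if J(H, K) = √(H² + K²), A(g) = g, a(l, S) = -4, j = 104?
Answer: 104 + 8*√65 ≈ 168.50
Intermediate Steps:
A(8)*J(a(5, 1), 7) + j = 8*√((-4)² + 7²) + 104 = 8*√(16 + 49) + 104 = 8*√65 + 104 = 104 + 8*√65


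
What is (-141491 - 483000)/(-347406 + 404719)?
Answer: -624491/57313 ≈ -10.896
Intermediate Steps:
(-141491 - 483000)/(-347406 + 404719) = -624491/57313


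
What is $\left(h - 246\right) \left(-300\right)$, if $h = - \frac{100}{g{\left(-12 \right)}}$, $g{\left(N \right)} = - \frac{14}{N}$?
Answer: $\frac{696600}{7} \approx 99514.0$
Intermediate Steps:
$h = - \frac{600}{7}$ ($h = - \frac{100}{\left(-14\right) \frac{1}{-12}} = - \frac{100}{\left(-14\right) \left(- \frac{1}{12}\right)} = - \frac{100}{\frac{7}{6}} = \left(-100\right) \frac{6}{7} = - \frac{600}{7} \approx -85.714$)
$\left(h - 246\right) \left(-300\right) = \left(- \frac{600}{7} - 246\right) \left(-300\right) = \left(- \frac{2322}{7}\right) \left(-300\right) = \frac{696600}{7}$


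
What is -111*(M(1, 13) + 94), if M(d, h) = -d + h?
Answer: -11766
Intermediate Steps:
M(d, h) = h - d
-111*(M(1, 13) + 94) = -111*((13 - 1*1) + 94) = -111*((13 - 1) + 94) = -111*(12 + 94) = -111*106 = -11766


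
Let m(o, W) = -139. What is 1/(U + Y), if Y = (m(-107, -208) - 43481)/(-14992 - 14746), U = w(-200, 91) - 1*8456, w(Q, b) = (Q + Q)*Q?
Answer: 14869/1063809546 ≈ 1.3977e-5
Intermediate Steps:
w(Q, b) = 2*Q² (w(Q, b) = (2*Q)*Q = 2*Q²)
U = 71544 (U = 2*(-200)² - 1*8456 = 2*40000 - 8456 = 80000 - 8456 = 71544)
Y = 21810/14869 (Y = (-139 - 43481)/(-14992 - 14746) = -43620/(-29738) = -43620*(-1/29738) = 21810/14869 ≈ 1.4668)
1/(U + Y) = 1/(71544 + 21810/14869) = 1/(1063809546/14869) = 14869/1063809546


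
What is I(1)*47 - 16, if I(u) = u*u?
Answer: 31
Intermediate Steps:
I(u) = u**2
I(1)*47 - 16 = 1**2*47 - 16 = 1*47 - 16 = 47 - 16 = 31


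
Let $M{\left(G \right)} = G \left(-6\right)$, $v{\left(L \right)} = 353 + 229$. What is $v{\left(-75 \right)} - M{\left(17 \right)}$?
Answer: $684$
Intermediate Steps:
$v{\left(L \right)} = 582$
$M{\left(G \right)} = - 6 G$
$v{\left(-75 \right)} - M{\left(17 \right)} = 582 - \left(-6\right) 17 = 582 - -102 = 582 + 102 = 684$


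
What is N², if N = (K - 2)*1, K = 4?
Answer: 4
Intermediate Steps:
N = 2 (N = (4 - 2)*1 = 2*1 = 2)
N² = 2² = 4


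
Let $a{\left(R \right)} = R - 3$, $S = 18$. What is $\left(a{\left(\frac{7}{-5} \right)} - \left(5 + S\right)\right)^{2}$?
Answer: $\frac{18769}{25} \approx 750.76$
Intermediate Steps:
$a{\left(R \right)} = -3 + R$
$\left(a{\left(\frac{7}{-5} \right)} - \left(5 + S\right)\right)^{2} = \left(\left(-3 + \frac{7}{-5}\right) - 23\right)^{2} = \left(\left(-3 + 7 \left(- \frac{1}{5}\right)\right) - 23\right)^{2} = \left(\left(-3 - \frac{7}{5}\right) - 23\right)^{2} = \left(- \frac{22}{5} - 23\right)^{2} = \left(- \frac{137}{5}\right)^{2} = \frac{18769}{25}$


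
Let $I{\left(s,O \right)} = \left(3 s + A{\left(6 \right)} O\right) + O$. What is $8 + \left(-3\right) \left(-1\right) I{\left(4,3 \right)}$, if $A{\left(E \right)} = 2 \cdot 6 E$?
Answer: $701$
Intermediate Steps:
$A{\left(E \right)} = 12 E$
$I{\left(s,O \right)} = 3 s + 73 O$ ($I{\left(s,O \right)} = \left(3 s + 12 \cdot 6 O\right) + O = \left(3 s + 72 O\right) + O = 3 s + 73 O$)
$8 + \left(-3\right) \left(-1\right) I{\left(4,3 \right)} = 8 + \left(-3\right) \left(-1\right) \left(3 \cdot 4 + 73 \cdot 3\right) = 8 + 3 \left(12 + 219\right) = 8 + 3 \cdot 231 = 8 + 693 = 701$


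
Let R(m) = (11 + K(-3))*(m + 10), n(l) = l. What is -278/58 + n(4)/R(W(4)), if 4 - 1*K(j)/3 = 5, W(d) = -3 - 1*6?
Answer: -249/58 ≈ -4.2931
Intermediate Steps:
W(d) = -9 (W(d) = -3 - 6 = -9)
K(j) = -3 (K(j) = 12 - 3*5 = 12 - 15 = -3)
R(m) = 80 + 8*m (R(m) = (11 - 3)*(m + 10) = 8*(10 + m) = 80 + 8*m)
-278/58 + n(4)/R(W(4)) = -278/58 + 4/(80 + 8*(-9)) = -278*1/58 + 4/(80 - 72) = -139/29 + 4/8 = -139/29 + 4*(⅛) = -139/29 + ½ = -249/58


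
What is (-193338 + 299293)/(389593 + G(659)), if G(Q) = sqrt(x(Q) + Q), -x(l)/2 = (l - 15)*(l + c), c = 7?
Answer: 41279326315/151783562798 - 105955*I*sqrt(857149)/151783562798 ≈ 0.27196 - 0.00064629*I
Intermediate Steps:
x(l) = -2*(-15 + l)*(7 + l) (x(l) = -2*(l - 15)*(l + 7) = -2*(-15 + l)*(7 + l))
G(Q) = sqrt(210 - 2*Q**2 + 17*Q) (G(Q) = sqrt((210 - 2*Q**2 + 16*Q) + Q) = sqrt(210 - 2*Q**2 + 17*Q))
(-193338 + 299293)/(389593 + G(659)) = (-193338 + 299293)/(389593 + sqrt(210 - 2*659**2 + 17*659)) = 105955/(389593 + sqrt(210 - 2*434281 + 11203)) = 105955/(389593 + sqrt(210 - 868562 + 11203)) = 105955/(389593 + sqrt(-857149)) = 105955/(389593 + I*sqrt(857149))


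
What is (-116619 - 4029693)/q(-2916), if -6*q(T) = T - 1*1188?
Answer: -345526/57 ≈ -6061.9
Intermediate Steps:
q(T) = 198 - T/6 (q(T) = -(T - 1*1188)/6 = -(T - 1188)/6 = -(-1188 + T)/6 = 198 - T/6)
(-116619 - 4029693)/q(-2916) = (-116619 - 4029693)/(198 - ⅙*(-2916)) = -4146312/(198 + 486) = -4146312/684 = -4146312*1/684 = -345526/57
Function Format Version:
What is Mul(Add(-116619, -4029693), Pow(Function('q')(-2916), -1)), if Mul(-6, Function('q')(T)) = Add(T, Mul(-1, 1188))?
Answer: Rational(-345526, 57) ≈ -6061.9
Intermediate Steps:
Function('q')(T) = Add(198, Mul(Rational(-1, 6), T)) (Function('q')(T) = Mul(Rational(-1, 6), Add(T, Mul(-1, 1188))) = Mul(Rational(-1, 6), Add(T, -1188)) = Mul(Rational(-1, 6), Add(-1188, T)) = Add(198, Mul(Rational(-1, 6), T)))
Mul(Add(-116619, -4029693), Pow(Function('q')(-2916), -1)) = Mul(Add(-116619, -4029693), Pow(Add(198, Mul(Rational(-1, 6), -2916)), -1)) = Mul(-4146312, Pow(Add(198, 486), -1)) = Mul(-4146312, Pow(684, -1)) = Mul(-4146312, Rational(1, 684)) = Rational(-345526, 57)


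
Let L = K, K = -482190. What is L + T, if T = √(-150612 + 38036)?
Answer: -482190 + 8*I*√1759 ≈ -4.8219e+5 + 335.52*I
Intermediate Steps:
T = 8*I*√1759 (T = √(-112576) = 8*I*√1759 ≈ 335.52*I)
L = -482190
L + T = -482190 + 8*I*√1759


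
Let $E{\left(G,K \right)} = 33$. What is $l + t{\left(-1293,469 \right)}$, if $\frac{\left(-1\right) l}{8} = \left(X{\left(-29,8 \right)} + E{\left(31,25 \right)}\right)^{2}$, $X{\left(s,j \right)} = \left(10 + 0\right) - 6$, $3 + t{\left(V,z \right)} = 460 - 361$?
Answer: $-10856$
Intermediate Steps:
$t{\left(V,z \right)} = 96$ ($t{\left(V,z \right)} = -3 + \left(460 - 361\right) = -3 + 99 = 96$)
$X{\left(s,j \right)} = 4$ ($X{\left(s,j \right)} = 10 - 6 = 4$)
$l = -10952$ ($l = - 8 \left(4 + 33\right)^{2} = - 8 \cdot 37^{2} = \left(-8\right) 1369 = -10952$)
$l + t{\left(-1293,469 \right)} = -10952 + 96 = -10856$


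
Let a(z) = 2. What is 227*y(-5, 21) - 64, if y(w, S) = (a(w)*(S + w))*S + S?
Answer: 157247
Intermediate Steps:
y(w, S) = S + S*(2*S + 2*w) (y(w, S) = (2*(S + w))*S + S = (2*S + 2*w)*S + S = S*(2*S + 2*w) + S = S + S*(2*S + 2*w))
227*y(-5, 21) - 64 = 227*(21*(1 + 2*21 + 2*(-5))) - 64 = 227*(21*(1 + 42 - 10)) - 64 = 227*(21*33) - 64 = 227*693 - 64 = 157311 - 64 = 157247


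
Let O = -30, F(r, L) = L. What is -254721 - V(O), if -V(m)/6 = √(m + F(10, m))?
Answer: -254721 + 12*I*√15 ≈ -2.5472e+5 + 46.476*I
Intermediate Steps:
V(m) = -6*√2*√m (V(m) = -6*√(m + m) = -6*√2*√m)
-254721 - V(O) = -254721 - (-6)*√2*√(-30) = -254721 - (-6)*√2*I*√30 = -254721 - (-12)*I*√15 = -254721 + 12*I*√15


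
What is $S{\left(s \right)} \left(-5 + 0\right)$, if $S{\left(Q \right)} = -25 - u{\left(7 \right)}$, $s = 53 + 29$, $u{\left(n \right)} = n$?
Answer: $160$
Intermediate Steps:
$s = 82$
$S{\left(Q \right)} = -32$ ($S{\left(Q \right)} = -25 - 7 = -32$)
$S{\left(s \right)} \left(-5 + 0\right) = - 32 \left(-5 + 0\right) = \left(-32\right) \left(-5\right) = 160$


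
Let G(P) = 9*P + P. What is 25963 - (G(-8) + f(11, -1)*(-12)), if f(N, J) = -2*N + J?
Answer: 25767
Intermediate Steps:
G(P) = 10*P
f(N, J) = J - 2*N
25963 - (G(-8) + f(11, -1)*(-12)) = 25963 - (10*(-8) + (-1 - 2*11)*(-12)) = 25963 - (-80 + (-1 - 22)*(-12)) = 25963 - (-80 - 23*(-12)) = 25963 - (-80 + 276) = 25963 - 1*196 = 25963 - 196 = 25767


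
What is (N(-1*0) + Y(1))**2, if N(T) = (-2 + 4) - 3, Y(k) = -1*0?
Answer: 1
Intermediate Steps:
Y(k) = 0
N(T) = -1 (N(T) = 2 - 3 = -1)
(N(-1*0) + Y(1))**2 = (-1 + 0)**2 = (-1)**2 = 1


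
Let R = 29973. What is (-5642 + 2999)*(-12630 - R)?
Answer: 112599729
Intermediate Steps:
(-5642 + 2999)*(-12630 - R) = (-5642 + 2999)*(-12630 - 1*29973) = -2643*(-12630 - 29973) = -2643*(-42603) = 112599729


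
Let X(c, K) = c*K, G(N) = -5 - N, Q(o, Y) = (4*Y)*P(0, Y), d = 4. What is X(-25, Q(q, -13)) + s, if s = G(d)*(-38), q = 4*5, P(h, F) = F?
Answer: -16558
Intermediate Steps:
q = 20
Q(o, Y) = 4*Y**2 (Q(o, Y) = (4*Y)*Y = 4*Y**2)
X(c, K) = K*c
s = 342 (s = (-5 - 1*4)*(-38) = (-5 - 4)*(-38) = -9*(-38) = 342)
X(-25, Q(q, -13)) + s = (4*(-13)**2)*(-25) + 342 = (4*169)*(-25) + 342 = 676*(-25) + 342 = -16900 + 342 = -16558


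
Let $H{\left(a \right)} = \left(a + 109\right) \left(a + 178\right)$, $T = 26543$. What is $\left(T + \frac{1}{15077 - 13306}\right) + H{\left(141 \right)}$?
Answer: $\frac{188244904}{1771} \approx 1.0629 \cdot 10^{5}$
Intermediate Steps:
$H{\left(a \right)} = \left(109 + a\right) \left(178 + a\right)$
$\left(T + \frac{1}{15077 - 13306}\right) + H{\left(141 \right)} = \left(26543 + \frac{1}{15077 - 13306}\right) + \left(19402 + 141^{2} + 287 \cdot 141\right) = \left(26543 + \frac{1}{1771}\right) + \left(19402 + 19881 + 40467\right) = \left(26543 + \frac{1}{1771}\right) + 79750 = \frac{47007654}{1771} + 79750 = \frac{188244904}{1771}$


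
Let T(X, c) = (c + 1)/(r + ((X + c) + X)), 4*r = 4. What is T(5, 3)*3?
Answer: 6/7 ≈ 0.85714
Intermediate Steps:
r = 1 (r = (1/4)*4 = 1)
T(X, c) = (1 + c)/(1 + c + 2*X) (T(X, c) = (c + 1)/(1 + ((X + c) + X)) = (1 + c)/(1 + (c + 2*X)) = (1 + c)/(1 + c + 2*X))
T(5, 3)*3 = ((1 + 3)/(1 + 3 + 2*5))*3 = (4/(1 + 3 + 10))*3 = (4/14)*3 = ((1/14)*4)*3 = (2/7)*3 = 6/7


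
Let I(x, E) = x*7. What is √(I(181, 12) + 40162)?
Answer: √41429 ≈ 203.54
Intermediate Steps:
I(x, E) = 7*x
√(I(181, 12) + 40162) = √(7*181 + 40162) = √(1267 + 40162) = √41429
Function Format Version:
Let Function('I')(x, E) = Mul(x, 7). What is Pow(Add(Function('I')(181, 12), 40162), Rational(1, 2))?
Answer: Pow(41429, Rational(1, 2)) ≈ 203.54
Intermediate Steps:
Function('I')(x, E) = Mul(7, x)
Pow(Add(Function('I')(181, 12), 40162), Rational(1, 2)) = Pow(Add(Mul(7, 181), 40162), Rational(1, 2)) = Pow(Add(1267, 40162), Rational(1, 2)) = Pow(41429, Rational(1, 2))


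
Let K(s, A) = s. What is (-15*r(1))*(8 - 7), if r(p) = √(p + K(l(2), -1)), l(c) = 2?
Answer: -15*√3 ≈ -25.981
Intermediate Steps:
r(p) = √(2 + p) (r(p) = √(p + 2) = √(2 + p))
(-15*r(1))*(8 - 7) = (-15*√(2 + 1))*(8 - 7) = -15*√3*1 = -15*√3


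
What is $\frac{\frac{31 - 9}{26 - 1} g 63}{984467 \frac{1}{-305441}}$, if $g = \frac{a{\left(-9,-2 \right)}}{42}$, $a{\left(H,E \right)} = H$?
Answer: $\frac{8246907}{2237425} \approx 3.6859$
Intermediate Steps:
$g = - \frac{3}{14}$ ($g = - \frac{9}{42} = \left(-9\right) \frac{1}{42} = - \frac{3}{14} \approx -0.21429$)
$\frac{\frac{31 - 9}{26 - 1} g 63}{984467 \frac{1}{-305441}} = \frac{\frac{31 - 9}{26 - 1} \left(- \frac{3}{14}\right) 63}{984467 \frac{1}{-305441}} = \frac{\frac{22}{25} \left(- \frac{3}{14}\right) 63}{984467 \left(- \frac{1}{305441}\right)} = \frac{22 \cdot \frac{1}{25} \left(- \frac{3}{14}\right) 63}{- \frac{984467}{305441}} = \frac{22}{25} \left(- \frac{3}{14}\right) 63 \left(- \frac{305441}{984467}\right) = \left(- \frac{33}{175}\right) 63 \left(- \frac{305441}{984467}\right) = \left(- \frac{297}{25}\right) \left(- \frac{305441}{984467}\right) = \frac{8246907}{2237425}$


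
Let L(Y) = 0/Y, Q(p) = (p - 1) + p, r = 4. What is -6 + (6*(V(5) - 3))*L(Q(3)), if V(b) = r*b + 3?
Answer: -6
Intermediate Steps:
Q(p) = -1 + 2*p (Q(p) = (-1 + p) + p = -1 + 2*p)
V(b) = 3 + 4*b (V(b) = 4*b + 3 = 3 + 4*b)
L(Y) = 0
-6 + (6*(V(5) - 3))*L(Q(3)) = -6 + (6*((3 + 4*5) - 3))*0 = -6 + (6*((3 + 20) - 3))*0 = -6 + (6*(23 - 3))*0 = -6 + (6*20)*0 = -6 + 120*0 = -6 + 0 = -6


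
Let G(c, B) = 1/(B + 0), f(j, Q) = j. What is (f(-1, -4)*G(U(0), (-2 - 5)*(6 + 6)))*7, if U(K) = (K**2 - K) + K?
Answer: 1/12 ≈ 0.083333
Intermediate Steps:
U(K) = K**2
G(c, B) = 1/B
(f(-1, -4)*G(U(0), (-2 - 5)*(6 + 6)))*7 = -1/((-2 - 5)*(6 + 6))*7 = -1/((-7*12))*7 = -1/(-84)*7 = -1*(-1/84)*7 = (1/84)*7 = 1/12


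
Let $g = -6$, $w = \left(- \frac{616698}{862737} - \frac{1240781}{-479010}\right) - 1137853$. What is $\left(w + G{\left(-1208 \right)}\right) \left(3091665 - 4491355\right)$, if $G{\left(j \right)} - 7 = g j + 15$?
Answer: $\frac{21798938167328809670039}{13775321679} \approx 1.5825 \cdot 10^{12}$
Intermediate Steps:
$w = - \frac{156742652629762331}{137753216790}$ ($w = \left(\left(-616698\right) \frac{1}{862737} - - \frac{1240781}{479010}\right) - 1137853 = \left(- \frac{205566}{287579} + \frac{1240781}{479010}\right) - 1137853 = \frac{258354389539}{137753216790} - 1137853 = - \frac{156742652629762331}{137753216790} \approx -1.1379 \cdot 10^{6}$)
$G{\left(j \right)} = 22 - 6 j$ ($G{\left(j \right)} = 7 - \left(-15 + 6 j\right) = 22 - 6 j$)
$\left(w + G{\left(-1208 \right)}\right) \left(3091665 - 4491355\right) = \left(- \frac{156742652629762331}{137753216790} + \left(22 - -7248\right)\right) \left(3091665 - 4491355\right) = \left(- \frac{156742652629762331}{137753216790} + \left(22 + 7248\right)\right) \left(-1399690\right) = \left(- \frac{156742652629762331}{137753216790} + 7270\right) \left(-1399690\right) = \left(- \frac{155741186743699031}{137753216790}\right) \left(-1399690\right) = \frac{21798938167328809670039}{13775321679}$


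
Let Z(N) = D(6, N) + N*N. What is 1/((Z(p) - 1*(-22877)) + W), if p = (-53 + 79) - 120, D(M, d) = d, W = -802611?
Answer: -1/770992 ≈ -1.2970e-6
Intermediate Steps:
p = -94 (p = 26 - 120 = -94)
Z(N) = N + N**2 (Z(N) = N + N*N = N + N**2)
1/((Z(p) - 1*(-22877)) + W) = 1/((-94*(1 - 94) - 1*(-22877)) - 802611) = 1/((-94*(-93) + 22877) - 802611) = 1/((8742 + 22877) - 802611) = 1/(31619 - 802611) = 1/(-770992) = -1/770992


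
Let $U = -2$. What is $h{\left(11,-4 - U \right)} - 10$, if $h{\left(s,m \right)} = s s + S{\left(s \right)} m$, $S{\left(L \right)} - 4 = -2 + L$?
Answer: $85$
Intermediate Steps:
$S{\left(L \right)} = 2 + L$ ($S{\left(L \right)} = 4 + \left(-2 + L\right) = 2 + L$)
$h{\left(s,m \right)} = s^{2} + m \left(2 + s\right)$ ($h{\left(s,m \right)} = s s + \left(2 + s\right) m = s^{2} + m \left(2 + s\right)$)
$h{\left(11,-4 - U \right)} - 10 = \left(11^{2} + \left(-4 - -2\right) \left(2 + 11\right)\right) - 10 = \left(121 + \left(-4 + 2\right) 13\right) - 10 = \left(121 - 26\right) - 10 = 95 - 10 = 85$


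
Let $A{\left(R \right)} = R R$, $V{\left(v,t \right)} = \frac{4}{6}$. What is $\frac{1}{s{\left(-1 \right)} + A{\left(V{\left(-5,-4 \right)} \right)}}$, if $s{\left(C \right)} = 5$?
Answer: $\frac{9}{49} \approx 0.18367$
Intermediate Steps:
$V{\left(v,t \right)} = \frac{2}{3}$ ($V{\left(v,t \right)} = 4 \cdot \frac{1}{6} = \frac{2}{3}$)
$A{\left(R \right)} = R^{2}$
$\frac{1}{s{\left(-1 \right)} + A{\left(V{\left(-5,-4 \right)} \right)}} = \frac{1}{5 + \left(\frac{2}{3}\right)^{2}} = \frac{1}{5 + \frac{4}{9}} = \frac{1}{\frac{49}{9}} = \frac{9}{49}$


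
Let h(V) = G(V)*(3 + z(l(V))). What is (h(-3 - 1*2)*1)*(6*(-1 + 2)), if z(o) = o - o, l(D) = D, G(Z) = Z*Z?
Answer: 450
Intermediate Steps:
G(Z) = Z²
z(o) = 0
h(V) = 3*V² (h(V) = V²*(3 + 0) = V²*3 = 3*V²)
(h(-3 - 1*2)*1)*(6*(-1 + 2)) = ((3*(-3 - 1*2)²)*1)*(6*(-1 + 2)) = ((3*(-3 - 2)²)*1)*(6*1) = ((3*(-5)²)*1)*6 = ((3*25)*1)*6 = (75*1)*6 = 75*6 = 450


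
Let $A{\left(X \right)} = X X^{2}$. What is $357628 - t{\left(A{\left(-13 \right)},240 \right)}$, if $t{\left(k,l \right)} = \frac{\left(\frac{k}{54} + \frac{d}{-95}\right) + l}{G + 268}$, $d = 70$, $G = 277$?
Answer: $\frac{199974645019}{559170} \approx 3.5763 \cdot 10^{5}$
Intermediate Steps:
$A{\left(X \right)} = X^{3}$
$t{\left(k,l \right)} = - \frac{14}{10355} + \frac{l}{545} + \frac{k}{29430}$ ($t{\left(k,l \right)} = \frac{\left(\frac{k}{54} + \frac{70}{-95}\right) + l}{277 + 268} = \frac{\left(k \frac{1}{54} + 70 \left(- \frac{1}{95}\right)\right) + l}{545} = \left(\left(\frac{k}{54} - \frac{14}{19}\right) + l\right) \frac{1}{545} = \left(\left(- \frac{14}{19} + \frac{k}{54}\right) + l\right) \frac{1}{545} = \left(- \frac{14}{19} + l + \frac{k}{54}\right) \frac{1}{545} = - \frac{14}{10355} + \frac{l}{545} + \frac{k}{29430}$)
$357628 - t{\left(A{\left(-13 \right)},240 \right)} = 357628 - \left(- \frac{14}{10355} + \frac{1}{545} \cdot 240 + \frac{\left(-13\right)^{3}}{29430}\right) = 357628 - \left(- \frac{14}{10355} + \frac{48}{109} + \frac{1}{29430} \left(-2197\right)\right) = 357628 - \left(- \frac{14}{10355} + \frac{48}{109} - \frac{2197}{29430}\right) = 357628 - \frac{203741}{559170} = \frac{199974645019}{559170}$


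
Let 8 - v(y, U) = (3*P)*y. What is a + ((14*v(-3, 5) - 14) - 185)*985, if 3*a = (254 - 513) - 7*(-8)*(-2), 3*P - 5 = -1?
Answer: 238984/3 ≈ 79661.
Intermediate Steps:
P = 4/3 (P = 5/3 + (⅓)*(-1) = 5/3 - ⅓ = 4/3 ≈ 1.3333)
a = -371/3 (a = ((254 - 513) - 7*(-8)*(-2))/3 = (-259 + 56*(-2))/3 = (-259 - 112)/3 = (⅓)*(-371) = -371/3 ≈ -123.67)
v(y, U) = 8 - 4*y (v(y, U) = 8 - 3*(4/3)*y = 8 - 4*y)
a + ((14*v(-3, 5) - 14) - 185)*985 = -371/3 + ((14*(8 - 4*(-3)) - 14) - 185)*985 = -371/3 + ((14*(8 + 12) - 14) - 185)*985 = -371/3 + ((14*20 - 14) - 185)*985 = -371/3 + ((280 - 14) - 185)*985 = -371/3 + (266 - 185)*985 = -371/3 + 81*985 = -371/3 + 79785 = 238984/3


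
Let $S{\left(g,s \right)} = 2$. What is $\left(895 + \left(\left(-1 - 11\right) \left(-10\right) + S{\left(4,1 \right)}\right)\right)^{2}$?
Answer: $1034289$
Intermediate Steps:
$\left(895 + \left(\left(-1 - 11\right) \left(-10\right) + S{\left(4,1 \right)}\right)\right)^{2} = \left(895 + \left(\left(-1 - 11\right) \left(-10\right) + 2\right)\right)^{2} = \left(895 + \left(\left(-12\right) \left(-10\right) + 2\right)\right)^{2} = \left(895 + \left(120 + 2\right)\right)^{2} = \left(895 + 122\right)^{2} = 1017^{2} = 1034289$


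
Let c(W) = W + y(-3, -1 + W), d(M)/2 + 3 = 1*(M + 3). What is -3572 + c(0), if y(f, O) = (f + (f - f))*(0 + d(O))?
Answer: -3566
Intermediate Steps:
d(M) = 2*M (d(M) = -6 + 2*(1*(M + 3)) = -6 + 2*(1*(3 + M)) = -6 + 2*(3 + M) = -6 + (6 + 2*M) = 2*M)
y(f, O) = 2*O*f (y(f, O) = (f + (f - f))*(0 + 2*O) = (f + 0)*(2*O) = f*(2*O) = 2*O*f)
c(W) = 6 - 5*W (c(W) = W + 2*(-1 + W)*(-3) = W + (6 - 6*W) = 6 - 5*W)
-3572 + c(0) = -3572 + (6 - 5*0) = -3572 + (6 + 0) = -3572 + 6 = -3566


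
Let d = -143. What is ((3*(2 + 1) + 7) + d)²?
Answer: 16129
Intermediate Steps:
((3*(2 + 1) + 7) + d)² = ((3*(2 + 1) + 7) - 143)² = ((3*3 + 7) - 143)² = ((9 + 7) - 143)² = (16 - 143)² = (-127)² = 16129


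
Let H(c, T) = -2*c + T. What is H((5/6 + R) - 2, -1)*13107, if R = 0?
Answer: 17476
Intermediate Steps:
H(c, T) = T - 2*c
H((5/6 + R) - 2, -1)*13107 = (-1 - 2*((5/6 + 0) - 2))*13107 = (-1 - 2*((5*(⅙) + 0) - 2))*13107 = (-1 - 2*((⅚ + 0) - 2))*13107 = (-1 - 2*(⅚ - 2))*13107 = (-1 - 2*(-7/6))*13107 = (-1 + 7/3)*13107 = (4/3)*13107 = 17476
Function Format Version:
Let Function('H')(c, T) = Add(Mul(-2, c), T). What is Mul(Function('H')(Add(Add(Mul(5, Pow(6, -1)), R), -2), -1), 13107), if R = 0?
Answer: 17476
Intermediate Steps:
Function('H')(c, T) = Add(T, Mul(-2, c))
Mul(Function('H')(Add(Add(Mul(5, Pow(6, -1)), R), -2), -1), 13107) = Mul(Add(-1, Mul(-2, Add(Add(Mul(5, Pow(6, -1)), 0), -2))), 13107) = Mul(Add(-1, Mul(-2, Add(Add(Mul(5, Rational(1, 6)), 0), -2))), 13107) = Mul(Add(-1, Mul(-2, Add(Add(Rational(5, 6), 0), -2))), 13107) = Mul(Add(-1, Mul(-2, Add(Rational(5, 6), -2))), 13107) = Mul(Add(-1, Mul(-2, Rational(-7, 6))), 13107) = Mul(Add(-1, Rational(7, 3)), 13107) = Mul(Rational(4, 3), 13107) = 17476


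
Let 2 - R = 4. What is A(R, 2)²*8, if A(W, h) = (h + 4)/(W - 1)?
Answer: 32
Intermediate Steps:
R = -2 (R = 2 - 1*4 = 2 - 4 = -2)
A(W, h) = (4 + h)/(-1 + W)
A(R, 2)²*8 = ((4 + 2)/(-1 - 2))²*8 = (6/(-3))²*8 = (-⅓*6)²*8 = (-2)²*8 = 4*8 = 32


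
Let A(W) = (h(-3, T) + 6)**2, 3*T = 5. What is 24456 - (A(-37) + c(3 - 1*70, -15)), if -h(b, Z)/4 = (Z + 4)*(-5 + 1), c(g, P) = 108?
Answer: 135032/9 ≈ 15004.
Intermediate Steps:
T = 5/3 (T = (1/3)*5 = 5/3 ≈ 1.6667)
h(b, Z) = 64 + 16*Z (h(b, Z) = -4*(Z + 4)*(-5 + 1) = -4*(4 + Z)*(-4) = -4*(-16 - 4*Z) = 64 + 16*Z)
A(W) = 84100/9 (A(W) = ((64 + 16*(5/3)) + 6)**2 = ((64 + 80/3) + 6)**2 = (272/3 + 6)**2 = (290/3)**2 = 84100/9)
24456 - (A(-37) + c(3 - 1*70, -15)) = 24456 - (84100/9 + 108) = 24456 - 1*85072/9 = 24456 - 85072/9 = 135032/9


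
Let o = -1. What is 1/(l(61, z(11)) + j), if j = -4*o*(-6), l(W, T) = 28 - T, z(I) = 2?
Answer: ½ ≈ 0.50000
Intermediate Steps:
j = -24 (j = -4*(-1)*(-6) = 4*(-6) = -24)
1/(l(61, z(11)) + j) = 1/((28 - 1*2) - 24) = 1/((28 - 2) - 24) = 1/(26 - 24) = 1/2 = ½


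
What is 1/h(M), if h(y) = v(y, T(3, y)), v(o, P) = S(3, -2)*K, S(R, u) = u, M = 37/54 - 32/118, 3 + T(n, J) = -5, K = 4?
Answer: -⅛ ≈ -0.12500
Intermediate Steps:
T(n, J) = -8 (T(n, J) = -3 - 5 = -8)
M = 1319/3186 (M = 37*(1/54) - 32*1/118 = 37/54 - 16/59 = 1319/3186 ≈ 0.41400)
v(o, P) = -8 (v(o, P) = -2*4 = -8)
h(y) = -8
1/h(M) = 1/(-8) = -⅛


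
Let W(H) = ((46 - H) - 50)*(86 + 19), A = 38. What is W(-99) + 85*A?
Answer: 13205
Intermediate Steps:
W(H) = -420 - 105*H (W(H) = (-4 - H)*105 = -420 - 105*H)
W(-99) + 85*A = (-420 - 105*(-99)) + 85*38 = (-420 + 10395) + 3230 = 9975 + 3230 = 13205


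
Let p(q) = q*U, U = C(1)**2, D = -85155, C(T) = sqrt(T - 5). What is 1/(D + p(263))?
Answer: -1/86207 ≈ -1.1600e-5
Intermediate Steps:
C(T) = sqrt(-5 + T)
U = -4 (U = (sqrt(-5 + 1))**2 = (sqrt(-4))**2 = (2*I)**2 = -4)
p(q) = -4*q (p(q) = q*(-4) = -4*q)
1/(D + p(263)) = 1/(-85155 - 4*263) = 1/(-85155 - 1052) = 1/(-86207) = -1/86207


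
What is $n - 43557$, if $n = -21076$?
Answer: $-64633$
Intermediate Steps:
$n - 43557 = -21076 - 43557 = -64633$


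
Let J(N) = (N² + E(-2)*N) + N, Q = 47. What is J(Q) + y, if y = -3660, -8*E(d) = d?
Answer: -5569/4 ≈ -1392.3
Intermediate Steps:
E(d) = -d/8
J(N) = N² + 5*N/4 (J(N) = (N² + (-⅛*(-2))*N) + N = (N² + N/4) + N = N² + 5*N/4)
J(Q) + y = (¼)*47*(5 + 4*47) - 3660 = (¼)*47*(5 + 188) - 3660 = (¼)*47*193 - 3660 = 9071/4 - 3660 = -5569/4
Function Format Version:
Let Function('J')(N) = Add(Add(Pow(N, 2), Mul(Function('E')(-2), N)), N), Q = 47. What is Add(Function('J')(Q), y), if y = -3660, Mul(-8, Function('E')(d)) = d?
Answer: Rational(-5569, 4) ≈ -1392.3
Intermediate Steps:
Function('E')(d) = Mul(Rational(-1, 8), d)
Function('J')(N) = Add(Pow(N, 2), Mul(Rational(5, 4), N)) (Function('J')(N) = Add(Add(Pow(N, 2), Mul(Mul(Rational(-1, 8), -2), N)), N) = Add(Add(Pow(N, 2), Mul(Rational(1, 4), N)), N) = Add(Pow(N, 2), Mul(Rational(5, 4), N)))
Add(Function('J')(Q), y) = Add(Mul(Rational(1, 4), 47, Add(5, Mul(4, 47))), -3660) = Add(Mul(Rational(1, 4), 47, Add(5, 188)), -3660) = Add(Mul(Rational(1, 4), 47, 193), -3660) = Add(Rational(9071, 4), -3660) = Rational(-5569, 4)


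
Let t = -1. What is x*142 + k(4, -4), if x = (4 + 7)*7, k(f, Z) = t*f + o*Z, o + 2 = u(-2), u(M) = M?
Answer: 10946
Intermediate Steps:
o = -4 (o = -2 - 2 = -4)
k(f, Z) = -f - 4*Z
x = 77 (x = 11*7 = 77)
x*142 + k(4, -4) = 77*142 + (-1*4 - 4*(-4)) = 10934 + (-4 + 16) = 10934 + 12 = 10946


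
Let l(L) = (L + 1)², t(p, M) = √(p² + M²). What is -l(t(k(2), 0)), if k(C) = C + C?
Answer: -25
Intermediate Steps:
k(C) = 2*C
t(p, M) = √(M² + p²)
l(L) = (1 + L)²
-l(t(k(2), 0)) = -(1 + √(0² + (2*2)²))² = -(1 + √(0 + 4²))² = -(1 + √(0 + 16))² = -(1 + √16)² = -(1 + 4)² = -1*5² = -1*25 = -25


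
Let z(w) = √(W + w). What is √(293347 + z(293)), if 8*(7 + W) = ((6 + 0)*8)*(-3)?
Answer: √(293347 + 2*√67) ≈ 541.63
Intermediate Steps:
W = -25 (W = -7 + (((6 + 0)*8)*(-3))/8 = -7 + ((6*8)*(-3))/8 = -7 + (48*(-3))/8 = -7 + (⅛)*(-144) = -7 - 18 = -25)
z(w) = √(-25 + w)
√(293347 + z(293)) = √(293347 + √(-25 + 293)) = √(293347 + √268) = √(293347 + 2*√67)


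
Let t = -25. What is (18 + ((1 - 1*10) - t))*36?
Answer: 1224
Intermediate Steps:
(18 + ((1 - 1*10) - t))*36 = (18 + ((1 - 1*10) - 1*(-25)))*36 = (18 + ((1 - 10) + 25))*36 = (18 + (-9 + 25))*36 = (18 + 16)*36 = 34*36 = 1224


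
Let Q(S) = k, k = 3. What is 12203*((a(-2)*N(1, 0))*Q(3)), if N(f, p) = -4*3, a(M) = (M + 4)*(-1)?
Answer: 878616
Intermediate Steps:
a(M) = -4 - M (a(M) = (4 + M)*(-1) = -4 - M)
N(f, p) = -12
Q(S) = 3
12203*((a(-2)*N(1, 0))*Q(3)) = 12203*(((-4 - 1*(-2))*(-12))*3) = 12203*(((-4 + 2)*(-12))*3) = 12203*(-2*(-12)*3) = 12203*(24*3) = 12203*72 = 878616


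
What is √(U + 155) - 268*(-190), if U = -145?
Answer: 50920 + √10 ≈ 50923.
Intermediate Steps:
√(U + 155) - 268*(-190) = √(-145 + 155) - 268*(-190) = √10 + 50920 = 50920 + √10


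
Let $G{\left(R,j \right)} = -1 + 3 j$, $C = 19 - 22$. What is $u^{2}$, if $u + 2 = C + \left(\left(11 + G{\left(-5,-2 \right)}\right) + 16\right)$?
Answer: $225$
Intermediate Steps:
$C = -3$
$u = 15$ ($u = -2 + \left(-3 + \left(\left(11 + \left(-1 + 3 \left(-2\right)\right)\right) + 16\right)\right) = -2 + \left(-3 + \left(\left(11 - 7\right) + 16\right)\right) = -2 + \left(-3 + \left(4 + 16\right)\right) = -2 + \left(-3 + 20\right) = -2 + 17 = 15$)
$u^{2} = 15^{2} = 225$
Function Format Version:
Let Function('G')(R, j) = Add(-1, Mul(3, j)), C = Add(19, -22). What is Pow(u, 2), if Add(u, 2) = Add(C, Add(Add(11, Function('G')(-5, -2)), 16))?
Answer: 225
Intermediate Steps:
C = -3
u = 15 (u = Add(-2, Add(-3, Add(Add(11, Add(-1, Mul(3, -2))), 16))) = Add(-2, Add(-3, Add(Add(11, Add(-1, -6)), 16))) = Add(-2, Add(-3, Add(Add(11, -7), 16))) = Add(-2, Add(-3, Add(4, 16))) = Add(-2, Add(-3, 20)) = Add(-2, 17) = 15)
Pow(u, 2) = Pow(15, 2) = 225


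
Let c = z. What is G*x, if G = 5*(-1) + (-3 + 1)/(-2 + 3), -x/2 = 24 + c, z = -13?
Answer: 154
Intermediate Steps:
c = -13
x = -22 (x = -2*(24 - 13) = -2*11 = -22)
G = -7 (G = -5 - 2/1 = -5 - 2*1 = -5 - 2 = -7)
G*x = -7*(-22) = 154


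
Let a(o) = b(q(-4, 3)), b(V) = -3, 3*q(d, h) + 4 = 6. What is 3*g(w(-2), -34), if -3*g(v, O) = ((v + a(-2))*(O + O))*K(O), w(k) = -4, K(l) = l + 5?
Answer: 13804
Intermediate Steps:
q(d, h) = ⅔ (q(d, h) = -4/3 + (⅓)*6 = -4/3 + 2 = ⅔)
K(l) = 5 + l
a(o) = -3
g(v, O) = -2*O*(-3 + v)*(5 + O)/3 (g(v, O) = -(v - 3)*(O + O)*(5 + O)/3 = -(-3 + v)*(2*O)*(5 + O)/3 = -2*O*(-3 + v)*(5 + O)/3)
3*g(w(-2), -34) = 3*(-⅔*(-34)*(-3 - 4)*(5 - 34)) = 3*(-⅔*(-34)*(-7)*(-29)) = 3*(13804/3) = 13804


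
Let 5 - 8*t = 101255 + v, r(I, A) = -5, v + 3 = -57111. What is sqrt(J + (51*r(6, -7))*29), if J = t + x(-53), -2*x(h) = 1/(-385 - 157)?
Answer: I*sqrt(3793080497)/542 ≈ 113.63*I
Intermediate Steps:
v = -57114 (v = -3 - 57111 = -57114)
x(h) = 1/1084 (x(h) = -1/(2*(-385 - 157)) = -1/2/(-542) = -1/2*(-1/542) = 1/1084)
t = -5517 (t = 5/8 - (101255 - 57114)/8 = 5/8 - 1/8*44141 = 5/8 - 44141/8 = -5517)
J = -5980427/1084 (J = -5517 + 1/1084 = -5980427/1084 ≈ -5517.0)
sqrt(J + (51*r(6, -7))*29) = sqrt(-5980427/1084 + (51*(-5))*29) = sqrt(-5980427/1084 - 255*29) = sqrt(-5980427/1084 - 7395) = sqrt(-13996607/1084) = I*sqrt(3793080497)/542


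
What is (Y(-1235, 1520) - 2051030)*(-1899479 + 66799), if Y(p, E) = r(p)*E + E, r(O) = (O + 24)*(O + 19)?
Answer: -4098359991206800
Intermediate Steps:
r(O) = (19 + O)*(24 + O) (r(O) = (24 + O)*(19 + O) = (19 + O)*(24 + O))
Y(p, E) = E + E*(456 + p**2 + 43*p) (Y(p, E) = (456 + p**2 + 43*p)*E + E = E*(456 + p**2 + 43*p) + E = E + E*(456 + p**2 + 43*p))
(Y(-1235, 1520) - 2051030)*(-1899479 + 66799) = (1520*(457 + (-1235)**2 + 43*(-1235)) - 2051030)*(-1899479 + 66799) = (1520*(457 + 1525225 - 53105) - 2051030)*(-1832680) = (1520*1472577 - 2051030)*(-1832680) = (2238317040 - 2051030)*(-1832680) = 2236266010*(-1832680) = -4098359991206800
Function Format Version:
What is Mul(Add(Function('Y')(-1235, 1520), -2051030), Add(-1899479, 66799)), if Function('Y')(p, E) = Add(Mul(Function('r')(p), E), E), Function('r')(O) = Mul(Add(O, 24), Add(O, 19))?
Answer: -4098359991206800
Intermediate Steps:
Function('r')(O) = Mul(Add(19, O), Add(24, O)) (Function('r')(O) = Mul(Add(24, O), Add(19, O)) = Mul(Add(19, O), Add(24, O)))
Function('Y')(p, E) = Add(E, Mul(E, Add(456, Pow(p, 2), Mul(43, p)))) (Function('Y')(p, E) = Add(Mul(Add(456, Pow(p, 2), Mul(43, p)), E), E) = Add(Mul(E, Add(456, Pow(p, 2), Mul(43, p))), E) = Add(E, Mul(E, Add(456, Pow(p, 2), Mul(43, p)))))
Mul(Add(Function('Y')(-1235, 1520), -2051030), Add(-1899479, 66799)) = Mul(Add(Mul(1520, Add(457, Pow(-1235, 2), Mul(43, -1235))), -2051030), Add(-1899479, 66799)) = Mul(Add(Mul(1520, Add(457, 1525225, -53105)), -2051030), -1832680) = Mul(Add(Mul(1520, 1472577), -2051030), -1832680) = Mul(Add(2238317040, -2051030), -1832680) = Mul(2236266010, -1832680) = -4098359991206800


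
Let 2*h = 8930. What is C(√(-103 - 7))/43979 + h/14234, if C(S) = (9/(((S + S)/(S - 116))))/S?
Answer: 982168909/3129985430 - 9*I*√110/9675380 ≈ 0.31379 - 9.756e-6*I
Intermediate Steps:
h = 4465 (h = (½)*8930 = 4465)
C(S) = 9*(-116 + S)/(2*S²) (C(S) = (9/(((2*S)/(-116 + S))))/S = (9/((2*S/(-116 + S))))/S = (9*((-116 + S)/(2*S)))/S = (9*(-116 + S)/(2*S))/S = 9*(-116 + S)/(2*S²))
C(√(-103 - 7))/43979 + h/14234 = (9*(-116 + √(-103 - 7))/(2*(√(-103 - 7))²))/43979 + 4465/14234 = (9*(-116 + √(-110))/(2*(√(-110))²))*(1/43979) + 4465*(1/14234) = (9*(-116 + I*√110)/(2*(I*√110)²))*(1/43979) + 4465/14234 = ((9/2)*(-1/110)*(-116 + I*√110))*(1/43979) + 4465/14234 = (261/55 - 9*I*√110/220)*(1/43979) + 4465/14234 = (261/2418845 - 9*I*√110/9675380) + 4465/14234 = 982168909/3129985430 - 9*I*√110/9675380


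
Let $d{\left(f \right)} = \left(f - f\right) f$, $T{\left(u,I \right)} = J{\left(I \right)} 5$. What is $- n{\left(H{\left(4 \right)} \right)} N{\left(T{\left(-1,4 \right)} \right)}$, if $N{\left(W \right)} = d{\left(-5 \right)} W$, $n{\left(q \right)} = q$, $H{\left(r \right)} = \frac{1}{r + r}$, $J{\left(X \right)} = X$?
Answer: $0$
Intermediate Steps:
$H{\left(r \right)} = \frac{1}{2 r}$
$T{\left(u,I \right)} = 5 I$ ($T{\left(u,I \right)} = I 5 = 5 I$)
$d{\left(f \right)} = 0$ ($d{\left(f \right)} = 0 f = 0$)
$N{\left(W \right)} = 0$ ($N{\left(W \right)} = 0 W = 0$)
$- n{\left(H{\left(4 \right)} \right)} N{\left(T{\left(-1,4 \right)} \right)} = - \frac{1}{2 \cdot 4} \cdot 0 = - \frac{1}{2} \cdot \frac{1}{4} \cdot 0 = - \frac{0}{8} = \left(-1\right) 0 = 0$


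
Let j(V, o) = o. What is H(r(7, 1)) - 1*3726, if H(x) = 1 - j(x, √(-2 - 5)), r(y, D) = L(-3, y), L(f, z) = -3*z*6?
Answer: -3725 - I*√7 ≈ -3725.0 - 2.6458*I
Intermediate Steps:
L(f, z) = -18*z
r(y, D) = -18*y
H(x) = 1 - I*√7 (H(x) = 1 - √(-2 - 5) = 1 - √(-7) = 1 - I*√7)
H(r(7, 1)) - 1*3726 = (1 - I*√7) - 1*3726 = (1 - I*√7) - 3726 = -3725 - I*√7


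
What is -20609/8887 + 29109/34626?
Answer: -151638517/102573754 ≈ -1.4783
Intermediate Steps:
-20609/8887 + 29109/34626 = -20609*1/8887 + 29109*(1/34626) = -20609/8887 + 9703/11542 = -151638517/102573754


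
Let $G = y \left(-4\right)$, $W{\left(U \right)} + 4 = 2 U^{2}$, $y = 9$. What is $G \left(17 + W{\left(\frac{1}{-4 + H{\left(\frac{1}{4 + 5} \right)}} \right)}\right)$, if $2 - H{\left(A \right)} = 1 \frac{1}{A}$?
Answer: $- \frac{56700}{121} \approx -468.6$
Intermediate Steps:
$H{\left(A \right)} = 2 - \frac{1}{A}$ ($H{\left(A \right)} = 2 - 1 \frac{1}{A} = 2 - \frac{1}{A}$)
$W{\left(U \right)} = -4 + 2 U^{2}$
$G = -36$ ($G = 9 \left(-4\right) = -36$)
$G \left(17 + W{\left(\frac{1}{-4 + H{\left(\frac{1}{4 + 5} \right)}} \right)}\right) = - 36 \left(17 - \left(4 - 2 \left(\frac{1}{-4 + \left(2 - \frac{1}{\frac{1}{4 + 5}}\right)}\right)^{2}\right)\right) = - 36 \left(17 - \left(4 - 2 \left(\frac{1}{-4 + \left(2 - \frac{1}{\frac{1}{9}}\right)}\right)^{2}\right)\right) = - 36 \left(17 - \left(4 - 2 \left(\frac{1}{-4 + \left(2 - 9\right)}\right)^{2}\right)\right) = - 36 \left(17 - \left(4 - 2 \left(\frac{1}{-4 - 7}\right)^{2}\right)\right) = - 36 \left(17 - \left(4 - 2 \left(\frac{1}{-11}\right)^{2}\right)\right) = - 36 \left(17 - \left(4 - 2 \left(- \frac{1}{11}\right)^{2}\right)\right) = - 36 \left(17 + \left(-4 + 2 \cdot \frac{1}{121}\right)\right) = - 36 \left(17 + \left(-4 + \frac{2}{121}\right)\right) = - 36 \left(17 - \frac{482}{121}\right) = \left(-36\right) \frac{1575}{121} = - \frac{56700}{121}$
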